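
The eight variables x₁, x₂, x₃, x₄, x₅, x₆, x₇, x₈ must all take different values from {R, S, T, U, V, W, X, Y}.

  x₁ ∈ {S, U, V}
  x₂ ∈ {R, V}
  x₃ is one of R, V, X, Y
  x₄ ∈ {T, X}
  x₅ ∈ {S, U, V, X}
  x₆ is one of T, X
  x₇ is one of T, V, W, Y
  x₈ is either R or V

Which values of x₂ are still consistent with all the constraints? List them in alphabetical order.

Among the 8 variables, W fits only x₇ (and all 8 values in {R, S, T, U, V, W, X, Y} must be used), so x₇ = W.
The 7 still-open variables draw from only 7 values {R, S, T, U, V, X, Y}, so each is used; only x₃ can be Y, hence x₃ = Y.
The 2 variables x₂ and x₈ are confined to {R, V}, which locks those values in; drop them from x₁, x₅.
x₄ and x₆ share exactly the 2 values {T, X}; by pigeonhole those values go to them, so strike T, X from x₅.
No further eliminations apply; x₂ can still be any of R, V.

R, V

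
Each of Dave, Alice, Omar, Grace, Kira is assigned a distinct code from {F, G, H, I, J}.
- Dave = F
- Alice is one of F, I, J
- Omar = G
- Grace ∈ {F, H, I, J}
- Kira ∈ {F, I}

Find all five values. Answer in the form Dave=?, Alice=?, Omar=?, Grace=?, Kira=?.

Dave=F, Alice=J, Omar=G, Grace=H, Kira=I

Dave must be F (only option left). Remove F from Alice, Grace, Kira.
Omar's domain is down to {G}, so Omar = G.
Kira's domain is down to {I}, so Kira = I. Eliminate I elsewhere: Alice, Grace.
That leaves Alice = J. Strike J from Grace.
That leaves Grace = H.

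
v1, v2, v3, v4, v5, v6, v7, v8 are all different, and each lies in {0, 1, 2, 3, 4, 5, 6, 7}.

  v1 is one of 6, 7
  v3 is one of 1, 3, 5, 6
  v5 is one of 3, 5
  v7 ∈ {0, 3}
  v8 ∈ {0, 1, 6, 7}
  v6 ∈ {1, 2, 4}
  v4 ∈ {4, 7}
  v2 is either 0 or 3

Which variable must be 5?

v5

The 8 variables draw from only 8 values {0, 1, 2, 3, 4, 5, 6, 7}, so each is used; only v6 can be 2, hence v6 = 2.
The 7 still-open variables draw from only 7 values {0, 1, 3, 4, 5, 6, 7}, so each is used; only v4 can be 4, hence v4 = 4.
v2 and v7 share exactly the 2 values {0, 3}; by pigeonhole those values go to them, so strike 0, 3 from v3, v5, v8.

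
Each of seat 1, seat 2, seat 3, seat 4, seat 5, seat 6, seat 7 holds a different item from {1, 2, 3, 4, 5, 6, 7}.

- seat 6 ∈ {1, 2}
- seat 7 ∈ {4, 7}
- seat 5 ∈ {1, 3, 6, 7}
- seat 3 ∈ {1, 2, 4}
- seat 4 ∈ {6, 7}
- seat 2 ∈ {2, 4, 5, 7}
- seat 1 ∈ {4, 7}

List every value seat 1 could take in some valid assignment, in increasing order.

Among the 7 variables, 3 fits only seat 5 (and all 7 values in {1, 2, 3, 4, 5, 6, 7} must be used), so seat 5 = 3.
The 6 still-open variables together cover exactly {1, 2, 4, 5, 6, 7} — 6 values for 6 variables — and 5 appears only in seat 2's list, so seat 2 = 5.
The 5 still-open variables together cover exactly {1, 2, 4, 6, 7} — 5 values for 5 variables — and 6 appears only in seat 4's list, so seat 4 = 6.
seat 1 and seat 7 between them cover only {4, 7} — a naked pair. Remove those values from seat 3.
No further eliminations apply; seat 1 can still be any of 4, 7.

4, 7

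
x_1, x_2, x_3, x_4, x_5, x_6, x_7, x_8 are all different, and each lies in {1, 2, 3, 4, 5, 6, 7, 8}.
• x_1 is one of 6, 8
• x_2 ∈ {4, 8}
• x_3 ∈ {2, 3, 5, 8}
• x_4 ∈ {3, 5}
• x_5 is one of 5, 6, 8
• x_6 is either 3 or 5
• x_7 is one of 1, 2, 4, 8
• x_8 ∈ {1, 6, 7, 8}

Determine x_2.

The 8 variables draw from only 8 values {1, 2, 3, 4, 5, 6, 7, 8}, so each is used; only x_8 can be 7, hence x_8 = 7.
The 7 still-open variables together cover exactly {1, 2, 3, 4, 5, 6, 8} — 7 values for 7 variables — and 1 appears only in x_7's list, so x_7 = 1.
Among the 6 still-open variables, 2 fits only x_3 (and all 6 values in {2, 3, 4, 5, 6, 8} must be used), so x_3 = 2.
Among the 5 still-open variables, 4 fits only x_2 (and all 5 values in {3, 4, 5, 6, 8} must be used), so x_2 = 4.

4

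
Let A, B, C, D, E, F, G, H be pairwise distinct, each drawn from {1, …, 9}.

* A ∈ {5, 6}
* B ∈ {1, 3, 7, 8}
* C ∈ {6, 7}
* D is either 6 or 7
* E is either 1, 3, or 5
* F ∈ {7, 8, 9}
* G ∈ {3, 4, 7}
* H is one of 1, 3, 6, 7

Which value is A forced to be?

5

Among the 8 variables, 4 fits only G (and all 8 values in {1, 3, 4, 5, 6, 7, 8, 9} must be used), so G = 4.
The 7 still-open variables together cover exactly {1, 3, 5, 6, 7, 8, 9} — 7 values for 7 variables — and 9 appears only in F's list, so F = 9.
The 6 still-open variables draw from only 6 values {1, 3, 5, 6, 7, 8}, so each is used; only B can be 8, hence B = 8.
The 2 variables C and D are confined to {6, 7}, which locks those values in; drop them from A, H.
So A = 5.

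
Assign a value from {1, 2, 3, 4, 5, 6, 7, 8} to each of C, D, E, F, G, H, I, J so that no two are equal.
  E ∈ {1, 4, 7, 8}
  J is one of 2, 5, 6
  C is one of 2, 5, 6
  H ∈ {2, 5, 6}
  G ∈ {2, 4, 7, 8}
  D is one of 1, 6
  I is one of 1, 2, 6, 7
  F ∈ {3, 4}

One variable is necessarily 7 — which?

I

The 8 variables draw from only 8 values {1, 2, 3, 4, 5, 6, 7, 8}, so each is used; only F can be 3, hence F = 3.
The 3 variables C, H, J are confined to {2, 5, 6}, which locks those values in; drop them from D, G, I.
That leaves D = 1. Remove 1 from E, I.
So 7 goes to I.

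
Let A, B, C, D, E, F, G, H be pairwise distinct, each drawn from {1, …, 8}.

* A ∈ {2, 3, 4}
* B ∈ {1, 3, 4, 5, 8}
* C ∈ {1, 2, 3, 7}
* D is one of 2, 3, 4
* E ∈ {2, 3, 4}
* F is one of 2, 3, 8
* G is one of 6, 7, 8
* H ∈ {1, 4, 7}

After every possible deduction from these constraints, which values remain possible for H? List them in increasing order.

1, 7

Among the 8 variables, 5 fits only B (and all 8 values in {1, 2, 3, 4, 5, 6, 7, 8} must be used), so B = 5.
Among the 7 still-open variables, 6 fits only G (and all 7 values in {1, 2, 3, 4, 6, 7, 8} must be used), so G = 6.
The 6 still-open variables together cover exactly {1, 2, 3, 4, 7, 8} — 6 values for 6 variables — and 8 appears only in F's list, so F = 8.
A, D, E between them cover only {2, 3, 4} — a naked triple. Remove those values from C, H.
No further eliminations apply; H can still be any of 1, 7.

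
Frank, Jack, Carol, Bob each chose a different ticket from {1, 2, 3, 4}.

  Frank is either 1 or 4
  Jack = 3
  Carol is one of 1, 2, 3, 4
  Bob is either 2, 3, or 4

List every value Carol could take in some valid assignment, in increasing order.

1, 2, 4

Jack has just one choice, so Jack = 3. So Carol, Bob can't be 3.
No further eliminations apply; Carol can still be any of 1, 2, 4.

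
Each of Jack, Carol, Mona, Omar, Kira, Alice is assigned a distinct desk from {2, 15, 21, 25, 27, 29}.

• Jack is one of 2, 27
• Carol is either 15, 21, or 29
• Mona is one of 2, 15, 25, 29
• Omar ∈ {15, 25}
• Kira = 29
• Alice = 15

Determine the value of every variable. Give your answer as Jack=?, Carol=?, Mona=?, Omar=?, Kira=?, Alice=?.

Jack=27, Carol=21, Mona=2, Omar=25, Kira=29, Alice=15

Kira's domain is down to {29}, so Kira = 29. Strike 29 from Carol, Mona.
Alice must be 15 (only option left). Remove 15 from Carol, Mona, Omar.
That leaves Carol = 21.
Omar's domain is down to {25}, so Omar = 25. Remove 25 from Mona.
That leaves Mona = 2. Remove 2 from Jack.
That leaves Jack = 27.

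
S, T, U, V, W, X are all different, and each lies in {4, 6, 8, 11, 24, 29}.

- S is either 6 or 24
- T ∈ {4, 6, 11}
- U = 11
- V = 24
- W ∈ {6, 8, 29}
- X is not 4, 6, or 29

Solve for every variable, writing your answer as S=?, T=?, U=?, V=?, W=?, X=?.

S=6, T=4, U=11, V=24, W=29, X=8

U's domain is down to {11}, so U = 11. Strike 11 from T, X.
V's domain is down to {24}, so V = 24. Remove 24 from S, X.
That leaves X = 8. Remove 8 from W.
That leaves S = 6. Remove 6 from T, W.
That leaves T = 4.
W must be 29 (only option left).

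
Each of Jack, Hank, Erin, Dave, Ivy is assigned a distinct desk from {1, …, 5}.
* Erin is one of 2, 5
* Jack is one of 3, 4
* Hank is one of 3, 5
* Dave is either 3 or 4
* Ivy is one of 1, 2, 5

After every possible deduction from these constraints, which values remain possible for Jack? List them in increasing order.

3, 4

The 5 variables draw from only 5 values {1, 2, 3, 4, 5}, so each is used; only Ivy can be 1, hence Ivy = 1.
The 4 still-open variables draw from only 4 values {2, 3, 4, 5}, so each is used; only Erin can be 2, hence Erin = 2.
Among the 3 still-open variables, 5 fits only Hank (and all 3 values in {3, 4, 5} must be used), so Hank = 5.
No further eliminations apply; Jack can still be any of 3, 4.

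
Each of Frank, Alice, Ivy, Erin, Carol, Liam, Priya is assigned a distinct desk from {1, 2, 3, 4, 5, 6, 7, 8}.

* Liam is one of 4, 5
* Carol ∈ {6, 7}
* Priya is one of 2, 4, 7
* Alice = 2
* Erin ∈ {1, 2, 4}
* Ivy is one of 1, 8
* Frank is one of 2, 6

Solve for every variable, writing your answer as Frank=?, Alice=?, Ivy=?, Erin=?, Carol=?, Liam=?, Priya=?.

Alice must be 2 (only option left). Strike 2 from Frank, Erin, Priya.
Frank has just one choice, so Frank = 6. Remove 6 from Carol.
Carol's domain is down to {7}, so Carol = 7. Remove 7 from Priya.
Priya has just one choice, so Priya = 4. Eliminate 4 elsewhere: Erin, Liam.
Erin must be 1 (only option left). So Ivy can't be 1.
Liam has just one choice, so Liam = 5.
Ivy must be 8 (only option left).

Frank=6, Alice=2, Ivy=8, Erin=1, Carol=7, Liam=5, Priya=4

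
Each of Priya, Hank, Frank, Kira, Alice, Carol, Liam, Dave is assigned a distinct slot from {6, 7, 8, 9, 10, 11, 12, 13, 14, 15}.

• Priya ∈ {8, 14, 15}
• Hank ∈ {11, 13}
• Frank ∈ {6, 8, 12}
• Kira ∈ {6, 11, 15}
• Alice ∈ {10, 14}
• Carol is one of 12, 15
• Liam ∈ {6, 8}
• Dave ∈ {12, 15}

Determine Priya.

The 8 variables draw from only 8 values {6, 8, 10, 11, 12, 13, 14, 15}, so each is used; only Alice can be 10, hence Alice = 10.
Among the 7 still-open variables, 13 fits only Hank (and all 7 values in {6, 8, 11, 12, 13, 14, 15} must be used), so Hank = 13.
The 6 still-open variables draw from only 6 values {6, 8, 11, 12, 14, 15}, so each is used; only Kira can be 11, hence Kira = 11.
The 5 still-open variables draw from only 5 values {6, 8, 12, 14, 15}, so each is used; only Priya can be 14, hence Priya = 14.

14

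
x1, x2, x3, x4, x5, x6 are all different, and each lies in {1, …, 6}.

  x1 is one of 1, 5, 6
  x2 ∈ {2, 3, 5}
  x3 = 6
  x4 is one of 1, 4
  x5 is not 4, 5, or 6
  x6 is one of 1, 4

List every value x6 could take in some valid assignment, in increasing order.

1, 4

x3 must be 6 (only option left). Remove 6 from x1.
x4 and x6 between them cover only {1, 4} — a naked pair. Remove those values from x1, x5.
x1's domain is down to {5}, so x1 = 5. Remove 5 from x2.
No further eliminations apply; x6 can still be any of 1, 4.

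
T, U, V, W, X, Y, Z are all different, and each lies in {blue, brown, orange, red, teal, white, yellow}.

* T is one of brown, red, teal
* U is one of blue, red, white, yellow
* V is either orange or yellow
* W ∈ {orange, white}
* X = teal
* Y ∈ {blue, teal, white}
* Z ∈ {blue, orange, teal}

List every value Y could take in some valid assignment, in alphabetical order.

blue, white

X's domain is down to {teal}, so X = teal. Strike teal from T, Y, Z.
The 6 still-open variables draw from only 6 values {blue, brown, orange, red, white, yellow}, so each is used; only T can be brown, hence T = brown.
Among the 5 still-open variables, red fits only U (and all 5 values in {blue, orange, red, white, yellow} must be used), so U = red.
The 4 still-open variables draw from only 4 values {blue, orange, white, yellow}, so each is used; only V can be yellow, hence V = yellow.
No further eliminations apply; Y can still be any of blue, white.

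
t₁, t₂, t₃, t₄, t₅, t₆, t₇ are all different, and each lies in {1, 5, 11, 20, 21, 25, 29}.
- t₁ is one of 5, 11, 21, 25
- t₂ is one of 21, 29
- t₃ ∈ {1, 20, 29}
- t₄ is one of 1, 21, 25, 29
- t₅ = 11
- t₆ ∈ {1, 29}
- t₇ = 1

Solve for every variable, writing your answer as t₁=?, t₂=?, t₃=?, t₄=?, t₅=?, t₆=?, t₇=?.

t₁=5, t₂=21, t₃=20, t₄=25, t₅=11, t₆=29, t₇=1

t₅ has just one choice, so t₅ = 11. Eliminate 11 elsewhere: t₁.
That leaves t₇ = 1. Remove 1 from t₃, t₄, t₆.
That leaves t₆ = 29. Eliminate 29 elsewhere: t₂, t₃, t₄.
t₂ has just one choice, so t₂ = 21. Strike 21 from t₁, t₄.
t₃'s domain is down to {20}, so t₃ = 20.
t₄ must be 25 (only option left). Strike 25 from t₁.
t₁ has just one choice, so t₁ = 5.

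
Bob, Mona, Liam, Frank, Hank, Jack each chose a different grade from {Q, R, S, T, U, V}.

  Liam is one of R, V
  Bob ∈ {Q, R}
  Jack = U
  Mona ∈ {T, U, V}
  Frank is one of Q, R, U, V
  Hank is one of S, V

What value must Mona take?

T

Jack must be U (only option left). Eliminate U elsewhere: Mona, Frank.
Among the 5 still-open variables, S fits only Hank (and all 5 values in {Q, R, S, T, V} must be used), so Hank = S.
Among the 4 still-open variables, T fits only Mona (and all 4 values in {Q, R, T, V} must be used), so Mona = T.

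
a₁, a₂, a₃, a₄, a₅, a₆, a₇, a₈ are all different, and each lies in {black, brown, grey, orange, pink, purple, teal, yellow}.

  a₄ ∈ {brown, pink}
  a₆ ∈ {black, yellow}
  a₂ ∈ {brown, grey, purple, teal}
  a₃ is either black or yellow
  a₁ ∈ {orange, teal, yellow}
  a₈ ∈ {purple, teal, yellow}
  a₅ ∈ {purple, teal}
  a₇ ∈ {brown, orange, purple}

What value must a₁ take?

orange

The 8 variables draw from only 8 values {black, brown, grey, orange, pink, purple, teal, yellow}, so each is used; only a₂ can be grey, hence a₂ = grey.
The 7 still-open variables together cover exactly {black, brown, orange, pink, purple, teal, yellow} — 7 values for 7 variables — and pink appears only in a₄'s list, so a₄ = pink.
The 6 still-open variables together cover exactly {black, brown, orange, purple, teal, yellow} — 6 values for 6 variables — and brown appears only in a₇'s list, so a₇ = brown.
Among the 5 still-open variables, orange fits only a₁ (and all 5 values in {black, orange, purple, teal, yellow} must be used), so a₁ = orange.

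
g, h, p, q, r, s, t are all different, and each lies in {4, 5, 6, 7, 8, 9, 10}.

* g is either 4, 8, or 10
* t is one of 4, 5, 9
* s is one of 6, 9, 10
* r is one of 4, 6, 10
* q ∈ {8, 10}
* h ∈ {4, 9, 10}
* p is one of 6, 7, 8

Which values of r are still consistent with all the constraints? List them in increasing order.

4, 6, 10

The 7 variables draw from only 7 values {4, 5, 6, 7, 8, 9, 10}, so each is used; only t can be 5, hence t = 5.
Among the 6 still-open variables, 7 fits only p (and all 6 values in {4, 6, 7, 8, 9, 10} must be used), so p = 7.
No further eliminations apply; r can still be any of 4, 6, 10.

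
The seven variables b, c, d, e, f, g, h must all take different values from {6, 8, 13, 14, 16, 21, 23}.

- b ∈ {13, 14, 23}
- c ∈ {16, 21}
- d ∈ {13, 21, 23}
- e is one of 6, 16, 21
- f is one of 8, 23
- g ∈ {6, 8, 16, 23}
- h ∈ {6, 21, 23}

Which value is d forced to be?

Among the 7 variables, 14 fits only b (and all 7 values in {6, 8, 13, 14, 16, 21, 23} must be used), so b = 14.
The 6 still-open variables together cover exactly {6, 8, 13, 16, 21, 23} — 6 values for 6 variables — and 13 appears only in d's list, so d = 13.

13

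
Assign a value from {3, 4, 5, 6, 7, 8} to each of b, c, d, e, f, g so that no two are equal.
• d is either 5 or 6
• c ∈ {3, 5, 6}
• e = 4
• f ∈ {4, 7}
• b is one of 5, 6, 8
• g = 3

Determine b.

e must be 4 (only option left). Strike 4 from f.
f must be 7 (only option left).
That leaves g = 3. Strike 3 from c.
Among the 3 still-open variables, 8 fits only b (and all 3 values in {5, 6, 8} must be used), so b = 8.

8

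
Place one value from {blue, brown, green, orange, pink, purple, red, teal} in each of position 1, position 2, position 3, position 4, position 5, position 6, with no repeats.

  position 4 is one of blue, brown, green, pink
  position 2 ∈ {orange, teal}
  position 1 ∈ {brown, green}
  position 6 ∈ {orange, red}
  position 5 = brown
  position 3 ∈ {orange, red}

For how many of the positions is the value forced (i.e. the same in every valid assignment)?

3

position 5 has just one choice, so position 5 = brown. So position 1, position 4 can't be brown.
position 1 must be green (only option left). So position 4 can't be green.
position 3 and position 6 share exactly the 2 values {orange, red}; by pigeonhole those values go to them, so strike orange, red from position 2.
That leaves position 2 = teal.
Determined: position 1=green, position 2=teal, position 5=brown. The other positions each still have more than one consistent value. That makes 3.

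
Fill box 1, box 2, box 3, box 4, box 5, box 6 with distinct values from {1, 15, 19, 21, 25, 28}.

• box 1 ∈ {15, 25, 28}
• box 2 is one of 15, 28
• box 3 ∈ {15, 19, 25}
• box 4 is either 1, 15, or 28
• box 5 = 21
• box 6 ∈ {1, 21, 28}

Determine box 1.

box 5's domain is down to {21}, so box 5 = 21. Remove 21 from box 6.
The 5 still-open variables together cover exactly {1, 15, 19, 25, 28} — 5 values for 5 variables — and 19 appears only in box 3's list, so box 3 = 19.
Among the 4 still-open variables, 25 fits only box 1 (and all 4 values in {1, 15, 25, 28} must be used), so box 1 = 25.

25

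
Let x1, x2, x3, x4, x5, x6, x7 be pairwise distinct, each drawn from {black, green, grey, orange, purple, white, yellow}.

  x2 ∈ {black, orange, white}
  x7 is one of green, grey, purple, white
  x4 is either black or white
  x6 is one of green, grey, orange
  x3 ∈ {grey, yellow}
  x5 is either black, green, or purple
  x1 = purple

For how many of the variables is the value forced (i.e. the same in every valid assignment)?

2

x1 must be purple (only option left). Remove purple from x5, x7.
Among the 6 still-open variables, yellow fits only x3 (and all 6 values in {black, green, grey, orange, white, yellow} must be used), so x3 = yellow.
Determined: x1=purple, x3=yellow. The other variables each still have more than one consistent value. That makes 2.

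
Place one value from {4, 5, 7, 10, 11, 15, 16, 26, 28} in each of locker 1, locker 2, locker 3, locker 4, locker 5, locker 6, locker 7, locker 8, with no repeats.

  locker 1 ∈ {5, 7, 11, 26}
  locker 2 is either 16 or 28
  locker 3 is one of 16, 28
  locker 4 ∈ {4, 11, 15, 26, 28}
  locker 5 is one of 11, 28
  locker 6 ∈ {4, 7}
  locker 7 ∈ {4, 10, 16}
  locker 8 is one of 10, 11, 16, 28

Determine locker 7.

4

locker 2 and locker 3 between them cover only {16, 28} — a naked pair. Remove those values from locker 4, locker 5, locker 7, locker 8.
locker 5's domain is down to {11}, so locker 5 = 11. Eliminate 11 elsewhere: locker 1, locker 4, locker 8.
That leaves locker 8 = 10. So locker 7 can't be 10.
So locker 7 = 4.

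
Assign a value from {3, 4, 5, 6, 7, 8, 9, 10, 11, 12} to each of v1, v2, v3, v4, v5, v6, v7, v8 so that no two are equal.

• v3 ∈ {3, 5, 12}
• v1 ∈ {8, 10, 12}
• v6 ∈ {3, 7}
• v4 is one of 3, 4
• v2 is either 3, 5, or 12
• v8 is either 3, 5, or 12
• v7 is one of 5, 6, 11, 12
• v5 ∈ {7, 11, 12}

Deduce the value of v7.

6

v2, v3, v8 between them cover only {3, 5, 12} — a naked triple. Remove those values from v1, v4, v5, v6, v7.
v4 must be 4 (only option left).
v6 must be 7 (only option left). So v5 can't be 7.
That leaves v5 = 11. Eliminate 11 elsewhere: v7.
So v7 = 6.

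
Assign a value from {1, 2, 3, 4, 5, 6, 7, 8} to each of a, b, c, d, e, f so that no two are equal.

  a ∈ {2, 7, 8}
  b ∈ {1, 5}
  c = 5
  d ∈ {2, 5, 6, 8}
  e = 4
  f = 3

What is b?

1

c has just one choice, so c = 5. Strike 5 from b, d.
So b = 1.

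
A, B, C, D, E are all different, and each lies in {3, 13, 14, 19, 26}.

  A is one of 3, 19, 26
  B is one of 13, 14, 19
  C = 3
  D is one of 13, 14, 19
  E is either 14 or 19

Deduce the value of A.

C has just one choice, so C = 3. Strike 3 from A.
The 4 still-open variables draw from only 4 values {13, 14, 19, 26}, so each is used; only A can be 26, hence A = 26.

26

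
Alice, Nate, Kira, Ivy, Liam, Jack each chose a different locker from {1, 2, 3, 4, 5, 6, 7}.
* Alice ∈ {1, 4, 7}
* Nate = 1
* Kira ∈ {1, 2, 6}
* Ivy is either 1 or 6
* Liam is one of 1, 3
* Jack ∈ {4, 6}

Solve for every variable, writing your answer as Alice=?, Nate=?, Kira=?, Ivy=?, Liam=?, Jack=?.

Alice=7, Nate=1, Kira=2, Ivy=6, Liam=3, Jack=4

Nate must be 1 (only option left). Strike 1 from Alice, Kira, Ivy, Liam.
Ivy has just one choice, so Ivy = 6. Strike 6 from Kira, Jack.
Liam's domain is down to {3}, so Liam = 3.
Jack's domain is down to {4}, so Jack = 4. Strike 4 from Alice.
That leaves Alice = 7.
Kira has just one choice, so Kira = 2.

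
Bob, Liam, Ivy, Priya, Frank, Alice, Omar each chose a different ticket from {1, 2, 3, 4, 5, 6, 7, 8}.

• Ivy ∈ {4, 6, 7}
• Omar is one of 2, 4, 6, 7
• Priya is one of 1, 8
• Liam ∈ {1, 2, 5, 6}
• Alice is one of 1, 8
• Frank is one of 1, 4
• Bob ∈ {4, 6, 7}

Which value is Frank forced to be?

4

The 7 variables together cover exactly {1, 2, 4, 5, 6, 7, 8} — 7 values for 7 variables — and 5 appears only in Liam's list, so Liam = 5.
Among the 6 still-open variables, 2 fits only Omar (and all 6 values in {1, 2, 4, 6, 7, 8} must be used), so Omar = 2.
The 2 variables Priya and Alice are confined to {1, 8}, which locks those values in; drop them from Frank.
So Frank = 4.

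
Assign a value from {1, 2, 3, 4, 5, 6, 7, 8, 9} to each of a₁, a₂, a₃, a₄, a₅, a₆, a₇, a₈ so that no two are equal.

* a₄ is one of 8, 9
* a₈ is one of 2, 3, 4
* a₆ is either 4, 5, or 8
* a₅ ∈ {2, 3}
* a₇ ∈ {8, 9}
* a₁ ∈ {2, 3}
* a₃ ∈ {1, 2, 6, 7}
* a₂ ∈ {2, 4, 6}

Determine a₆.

a₁ and a₅ between them cover only {2, 3} — a naked pair. Remove those values from a₂, a₃, a₈.
a₈'s domain is down to {4}, so a₈ = 4. So a₂, a₆ can't be 4.
a₂ has just one choice, so a₂ = 6. Remove 6 from a₃.
a₄ and a₇ between them cover only {8, 9} — a naked pair. Remove those values from a₆.
So a₆ = 5.

5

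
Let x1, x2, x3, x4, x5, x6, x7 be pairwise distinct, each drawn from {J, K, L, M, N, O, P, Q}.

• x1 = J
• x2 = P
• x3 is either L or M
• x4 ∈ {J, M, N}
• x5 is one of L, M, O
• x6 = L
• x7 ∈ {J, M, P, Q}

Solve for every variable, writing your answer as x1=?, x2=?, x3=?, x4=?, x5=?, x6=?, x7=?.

x1 has just one choice, so x1 = J. Remove J from x4, x7.
That leaves x2 = P. So x7 can't be P.
x6's domain is down to {L}, so x6 = L. Eliminate L elsewhere: x3, x5.
That leaves x3 = M. Remove M from x4, x5, x7.
x4's domain is down to {N}, so x4 = N.
x5 has just one choice, so x5 = O.
x7 must be Q (only option left).

x1=J, x2=P, x3=M, x4=N, x5=O, x6=L, x7=Q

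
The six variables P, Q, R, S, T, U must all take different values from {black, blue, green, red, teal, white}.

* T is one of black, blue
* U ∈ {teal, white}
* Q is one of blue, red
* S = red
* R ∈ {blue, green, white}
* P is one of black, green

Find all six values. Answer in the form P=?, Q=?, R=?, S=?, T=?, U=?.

S's domain is down to {red}, so S = red. Remove red from Q.
Q must be blue (only option left). Eliminate blue elsewhere: R, T.
That leaves T = black. Remove black from P.
P must be green (only option left). Eliminate green elsewhere: R.
R must be white (only option left). Strike white from U.
U must be teal (only option left).

P=green, Q=blue, R=white, S=red, T=black, U=teal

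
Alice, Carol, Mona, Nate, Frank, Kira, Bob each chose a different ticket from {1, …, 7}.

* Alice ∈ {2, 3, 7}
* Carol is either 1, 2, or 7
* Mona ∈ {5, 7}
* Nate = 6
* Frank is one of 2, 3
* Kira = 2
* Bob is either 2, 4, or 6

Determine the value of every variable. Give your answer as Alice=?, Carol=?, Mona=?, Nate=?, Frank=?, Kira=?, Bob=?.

Nate has just one choice, so Nate = 6. Remove 6 from Bob.
That leaves Kira = 2. Strike 2 from Alice, Carol, Frank, Bob.
Bob must be 4 (only option left).
Frank's domain is down to {3}, so Frank = 3. Remove 3 from Alice.
That leaves Alice = 7. Strike 7 from Carol, Mona.
That leaves Carol = 1.
That leaves Mona = 5.

Alice=7, Carol=1, Mona=5, Nate=6, Frank=3, Kira=2, Bob=4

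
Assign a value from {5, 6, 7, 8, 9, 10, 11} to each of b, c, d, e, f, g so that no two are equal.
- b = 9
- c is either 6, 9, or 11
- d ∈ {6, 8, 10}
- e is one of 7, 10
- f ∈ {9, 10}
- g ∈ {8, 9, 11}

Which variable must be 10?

b's domain is down to {9}, so b = 9. Eliminate 9 elsewhere: c, f, g.
So 10 goes to f.

f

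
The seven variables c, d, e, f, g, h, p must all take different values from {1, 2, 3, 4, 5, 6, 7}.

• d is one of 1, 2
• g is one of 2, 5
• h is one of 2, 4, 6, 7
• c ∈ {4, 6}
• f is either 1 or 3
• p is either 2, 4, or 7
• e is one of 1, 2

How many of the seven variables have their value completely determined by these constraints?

2

Among the 7 variables, 3 fits only f (and all 7 values in {1, 2, 3, 4, 5, 6, 7} must be used), so f = 3.
Among the 6 still-open variables, 5 fits only g (and all 6 values in {1, 2, 4, 5, 6, 7} must be used), so g = 5.
d and e share exactly the 2 values {1, 2}; by pigeonhole those values go to them, so strike 1, 2 from h, p.
Determined: f=3, g=5. The other variables each still have more than one consistent value. That makes 2.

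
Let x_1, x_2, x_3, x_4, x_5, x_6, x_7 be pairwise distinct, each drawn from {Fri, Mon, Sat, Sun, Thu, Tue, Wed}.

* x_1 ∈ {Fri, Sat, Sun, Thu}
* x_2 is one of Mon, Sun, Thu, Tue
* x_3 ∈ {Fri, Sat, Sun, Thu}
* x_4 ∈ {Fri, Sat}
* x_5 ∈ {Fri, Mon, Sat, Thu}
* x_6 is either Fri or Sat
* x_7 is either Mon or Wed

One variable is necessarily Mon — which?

The 7 variables draw from only 7 values {Fri, Mon, Sat, Sun, Thu, Tue, Wed}, so each is used; only x_2 can be Tue, hence x_2 = Tue.
The 6 still-open variables together cover exactly {Fri, Mon, Sat, Sun, Thu, Wed} — 6 values for 6 variables — and Wed appears only in x_7's list, so x_7 = Wed.
The 5 still-open variables draw from only 5 values {Fri, Mon, Sat, Sun, Thu}, so each is used; only x_5 can be Mon, hence x_5 = Mon.

x_5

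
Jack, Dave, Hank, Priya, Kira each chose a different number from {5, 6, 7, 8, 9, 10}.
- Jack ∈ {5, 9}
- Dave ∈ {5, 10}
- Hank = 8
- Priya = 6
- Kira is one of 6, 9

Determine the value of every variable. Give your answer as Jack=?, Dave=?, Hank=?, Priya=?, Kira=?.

Hank has just one choice, so Hank = 8.
Priya has just one choice, so Priya = 6. Remove 6 from Kira.
Kira's domain is down to {9}, so Kira = 9. Eliminate 9 elsewhere: Jack.
Jack's domain is down to {5}, so Jack = 5. Remove 5 from Dave.
Dave has just one choice, so Dave = 10.

Jack=5, Dave=10, Hank=8, Priya=6, Kira=9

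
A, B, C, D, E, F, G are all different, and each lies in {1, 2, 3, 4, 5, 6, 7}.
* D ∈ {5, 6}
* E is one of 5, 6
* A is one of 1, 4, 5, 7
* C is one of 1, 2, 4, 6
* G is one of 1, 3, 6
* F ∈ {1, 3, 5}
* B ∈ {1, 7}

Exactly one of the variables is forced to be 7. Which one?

B

The 7 variables draw from only 7 values {1, 2, 3, 4, 5, 6, 7}, so each is used; only C can be 2, hence C = 2.
The 6 still-open variables together cover exactly {1, 3, 4, 5, 6, 7} — 6 values for 6 variables — and 4 appears only in A's list, so A = 4.
Among the 5 still-open variables, 7 fits only B (and all 5 values in {1, 3, 5, 6, 7} must be used), so B = 7.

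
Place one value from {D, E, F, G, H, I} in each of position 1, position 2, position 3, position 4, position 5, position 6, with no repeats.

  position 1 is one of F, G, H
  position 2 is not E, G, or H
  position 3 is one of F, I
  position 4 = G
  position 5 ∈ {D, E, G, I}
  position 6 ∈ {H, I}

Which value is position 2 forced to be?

position 4's domain is down to {G}, so position 4 = G. Remove G from position 1, position 5.
Among the 5 still-open variables, E fits only position 5 (and all 5 values in {D, E, F, H, I} must be used), so position 5 = E.
The 4 still-open variables draw from only 4 values {D, F, H, I}, so each is used; only position 2 can be D, hence position 2 = D.

D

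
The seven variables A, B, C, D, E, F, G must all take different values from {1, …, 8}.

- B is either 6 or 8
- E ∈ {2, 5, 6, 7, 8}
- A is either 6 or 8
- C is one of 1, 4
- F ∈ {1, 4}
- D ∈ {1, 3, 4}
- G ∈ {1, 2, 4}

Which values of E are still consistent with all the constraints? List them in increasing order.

5, 7

The 2 variables A and B are confined to {6, 8}, which locks those values in; drop them from E.
C and F share exactly the 2 values {1, 4}; by pigeonhole those values go to them, so strike 1, 4 from D, G.
D must be 3 (only option left).
G has just one choice, so G = 2. So E can't be 2.
No further eliminations apply; E can still be any of 5, 7.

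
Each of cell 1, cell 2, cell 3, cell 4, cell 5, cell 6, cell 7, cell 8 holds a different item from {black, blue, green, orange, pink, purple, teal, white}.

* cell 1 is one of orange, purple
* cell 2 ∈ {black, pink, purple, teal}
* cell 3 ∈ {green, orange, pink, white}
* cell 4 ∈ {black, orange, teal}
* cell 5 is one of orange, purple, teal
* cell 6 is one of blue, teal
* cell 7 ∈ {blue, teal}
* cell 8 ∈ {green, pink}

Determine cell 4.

black

The 8 variables together cover exactly {black, blue, green, orange, pink, purple, teal, white} — 8 values for 8 variables — and white appears only in cell 3's list, so cell 3 = white.
The 7 still-open variables draw from only 7 values {black, blue, green, orange, pink, purple, teal}, so each is used; only cell 8 can be green, hence cell 8 = green.
The 6 still-open variables draw from only 6 values {black, blue, orange, pink, purple, teal}, so each is used; only cell 2 can be pink, hence cell 2 = pink.
The 5 still-open variables draw from only 5 values {black, blue, orange, purple, teal}, so each is used; only cell 4 can be black, hence cell 4 = black.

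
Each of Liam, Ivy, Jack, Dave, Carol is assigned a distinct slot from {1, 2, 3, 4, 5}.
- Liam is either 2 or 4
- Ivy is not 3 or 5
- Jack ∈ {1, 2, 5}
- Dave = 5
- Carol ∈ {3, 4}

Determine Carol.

Dave's domain is down to {5}, so Dave = 5. Eliminate 5 elsewhere: Jack.
The 4 still-open variables together cover exactly {1, 2, 3, 4} — 4 values for 4 variables — and 3 appears only in Carol's list, so Carol = 3.

3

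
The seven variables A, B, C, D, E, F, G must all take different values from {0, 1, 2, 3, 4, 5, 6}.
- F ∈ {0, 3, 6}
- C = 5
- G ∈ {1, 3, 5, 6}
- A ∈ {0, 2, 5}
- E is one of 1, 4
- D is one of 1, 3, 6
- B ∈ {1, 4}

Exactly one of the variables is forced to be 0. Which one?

F

C has just one choice, so C = 5. So A, G can't be 5.
Among the 6 still-open variables, 2 fits only A (and all 6 values in {0, 1, 2, 3, 4, 6} must be used), so A = 2.
Among the 5 still-open variables, 0 fits only F (and all 5 values in {0, 1, 3, 4, 6} must be used), so F = 0.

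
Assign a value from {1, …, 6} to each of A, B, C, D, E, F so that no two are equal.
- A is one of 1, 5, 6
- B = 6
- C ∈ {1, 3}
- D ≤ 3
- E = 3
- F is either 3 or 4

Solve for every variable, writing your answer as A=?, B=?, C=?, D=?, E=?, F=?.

B has just one choice, so B = 6. Strike 6 from A.
E has just one choice, so E = 3. Strike 3 from C, D, F.
That leaves F = 4.
That leaves C = 1. Eliminate 1 elsewhere: A, D.
That leaves D = 2.
That leaves A = 5.

A=5, B=6, C=1, D=2, E=3, F=4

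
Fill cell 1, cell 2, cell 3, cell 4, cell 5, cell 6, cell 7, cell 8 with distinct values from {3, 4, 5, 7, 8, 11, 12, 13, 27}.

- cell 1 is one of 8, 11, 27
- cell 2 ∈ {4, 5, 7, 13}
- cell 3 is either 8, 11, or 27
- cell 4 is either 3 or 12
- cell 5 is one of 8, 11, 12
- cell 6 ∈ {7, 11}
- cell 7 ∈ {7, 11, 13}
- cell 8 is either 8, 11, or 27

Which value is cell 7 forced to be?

cell 1, cell 3, cell 8 between them cover only {8, 11, 27} — a naked triple. Remove those values from cell 5, cell 6, cell 7.
cell 5 has just one choice, so cell 5 = 12. Eliminate 12 elsewhere: cell 4.
cell 6 must be 7 (only option left). So cell 2, cell 7 can't be 7.
So cell 7 = 13.

13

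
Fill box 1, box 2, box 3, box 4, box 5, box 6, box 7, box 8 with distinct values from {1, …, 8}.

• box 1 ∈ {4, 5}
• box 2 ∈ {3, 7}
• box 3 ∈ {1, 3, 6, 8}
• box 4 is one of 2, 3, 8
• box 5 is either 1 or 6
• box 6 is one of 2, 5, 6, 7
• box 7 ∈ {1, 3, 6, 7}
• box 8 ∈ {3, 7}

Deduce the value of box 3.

The 8 variables draw from only 8 values {1, 2, 3, 4, 5, 6, 7, 8}, so each is used; only box 1 can be 4, hence box 1 = 4.
The 7 still-open variables draw from only 7 values {1, 2, 3, 5, 6, 7, 8}, so each is used; only box 6 can be 5, hence box 6 = 5.
The 6 still-open variables draw from only 6 values {1, 2, 3, 6, 7, 8}, so each is used; only box 4 can be 2, hence box 4 = 2.
The 5 still-open variables draw from only 5 values {1, 3, 6, 7, 8}, so each is used; only box 3 can be 8, hence box 3 = 8.

8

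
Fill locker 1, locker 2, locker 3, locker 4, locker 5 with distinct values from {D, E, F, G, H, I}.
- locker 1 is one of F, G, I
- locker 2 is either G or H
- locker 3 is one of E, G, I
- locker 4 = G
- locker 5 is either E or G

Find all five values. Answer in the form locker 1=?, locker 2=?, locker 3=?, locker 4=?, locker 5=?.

locker 4's domain is down to {G}, so locker 4 = G. Strike G from locker 1, locker 2, locker 3, locker 5.
locker 5's domain is down to {E}, so locker 5 = E. Remove E from locker 3.
That leaves locker 2 = H.
That leaves locker 3 = I. Strike I from locker 1.
That leaves locker 1 = F.

locker 1=F, locker 2=H, locker 3=I, locker 4=G, locker 5=E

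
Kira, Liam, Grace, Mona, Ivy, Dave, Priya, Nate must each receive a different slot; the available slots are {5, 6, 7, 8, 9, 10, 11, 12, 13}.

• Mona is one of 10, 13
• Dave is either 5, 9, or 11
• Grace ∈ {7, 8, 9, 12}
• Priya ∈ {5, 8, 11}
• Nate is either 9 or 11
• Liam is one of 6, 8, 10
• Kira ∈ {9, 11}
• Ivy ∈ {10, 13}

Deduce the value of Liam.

Kira and Nate share exactly the 2 values {9, 11}; by pigeonhole those values go to them, so strike 9, 11 from Grace, Dave, Priya.
Dave's domain is down to {5}, so Dave = 5. Remove 5 from Priya.
Priya must be 8 (only option left). Eliminate 8 elsewhere: Liam, Grace.
The 2 variables Mona and Ivy are confined to {10, 13}, which locks those values in; drop them from Liam.
So Liam = 6.

6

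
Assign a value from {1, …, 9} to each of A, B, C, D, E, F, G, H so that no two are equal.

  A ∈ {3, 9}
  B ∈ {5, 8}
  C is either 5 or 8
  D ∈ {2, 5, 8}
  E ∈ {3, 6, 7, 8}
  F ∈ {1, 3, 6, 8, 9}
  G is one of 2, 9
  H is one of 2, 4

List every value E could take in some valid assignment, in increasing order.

6, 7

B and C between them cover only {5, 8} — a naked pair. Remove those values from D, E, F.
D must be 2 (only option left). Strike 2 from G, H.
G must be 9 (only option left). So A, F can't be 9.
H has just one choice, so H = 4.
That leaves A = 3. Eliminate 3 elsewhere: E, F.
No further eliminations apply; E can still be any of 6, 7.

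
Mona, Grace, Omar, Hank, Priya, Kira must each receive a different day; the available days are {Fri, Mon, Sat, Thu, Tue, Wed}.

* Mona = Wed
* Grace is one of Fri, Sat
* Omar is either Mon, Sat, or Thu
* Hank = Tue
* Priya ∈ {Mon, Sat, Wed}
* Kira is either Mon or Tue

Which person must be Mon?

Mona has just one choice, so Mona = Wed. So Priya can't be Wed.
Hank's domain is down to {Tue}, so Hank = Tue. So Kira can't be Tue.
So Mon goes to Kira.

Kira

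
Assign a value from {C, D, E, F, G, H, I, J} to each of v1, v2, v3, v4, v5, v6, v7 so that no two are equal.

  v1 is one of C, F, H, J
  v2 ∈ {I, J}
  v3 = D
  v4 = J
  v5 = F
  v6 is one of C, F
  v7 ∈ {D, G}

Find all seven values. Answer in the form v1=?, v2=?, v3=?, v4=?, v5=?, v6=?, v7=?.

v3 has just one choice, so v3 = D. Strike D from v7.
That leaves v4 = J. Remove J from v1, v2.
v5 must be F (only option left). Strike F from v1, v6.
That leaves v6 = C. Eliminate C elsewhere: v1.
v7 must be G (only option left).
v1 must be H (only option left).
v2 has just one choice, so v2 = I.

v1=H, v2=I, v3=D, v4=J, v5=F, v6=C, v7=G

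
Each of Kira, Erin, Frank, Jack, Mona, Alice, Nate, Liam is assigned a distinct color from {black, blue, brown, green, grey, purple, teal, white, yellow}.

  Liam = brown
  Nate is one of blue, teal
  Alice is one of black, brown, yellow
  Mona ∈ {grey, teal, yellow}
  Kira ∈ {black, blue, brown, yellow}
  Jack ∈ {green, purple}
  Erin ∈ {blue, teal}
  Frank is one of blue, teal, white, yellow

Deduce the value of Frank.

white

Liam has just one choice, so Liam = brown. So Kira, Alice can't be brown.
Erin and Nate between them cover only {blue, teal} — a naked pair. Remove those values from Kira, Frank, Mona.
Kira and Alice share exactly the 2 values {black, yellow}; by pigeonhole those values go to them, so strike black, yellow from Frank, Mona.
So Frank = white.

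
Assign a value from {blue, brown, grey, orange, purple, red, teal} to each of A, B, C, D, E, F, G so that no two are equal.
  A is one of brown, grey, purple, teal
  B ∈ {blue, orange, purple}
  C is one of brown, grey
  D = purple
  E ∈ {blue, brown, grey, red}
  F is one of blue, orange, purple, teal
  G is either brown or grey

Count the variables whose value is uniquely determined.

3

D's domain is down to {purple}, so D = purple. Eliminate purple elsewhere: A, B, F.
The 6 still-open variables draw from only 6 values {blue, brown, grey, orange, red, teal}, so each is used; only E can be red, hence E = red.
The 2 variables C and G are confined to {brown, grey}, which locks those values in; drop them from A.
A must be teal (only option left). Remove teal from F.
Determined: A=teal, D=purple, E=red. The other variables each still have more than one consistent value. That makes 3.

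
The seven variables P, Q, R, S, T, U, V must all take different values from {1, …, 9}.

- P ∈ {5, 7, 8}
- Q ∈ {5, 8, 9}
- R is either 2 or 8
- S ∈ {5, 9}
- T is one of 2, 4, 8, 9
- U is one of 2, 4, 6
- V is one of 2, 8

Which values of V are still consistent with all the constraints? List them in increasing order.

The 7 variables together cover exactly {2, 4, 5, 6, 7, 8, 9} — 7 values for 7 variables — and 6 appears only in U's list, so U = 6.
The 6 still-open variables draw from only 6 values {2, 4, 5, 7, 8, 9}, so each is used; only T can be 4, hence T = 4.
The 5 still-open variables draw from only 5 values {2, 5, 7, 8, 9}, so each is used; only P can be 7, hence P = 7.
The 2 variables R and V are confined to {2, 8}, which locks those values in; drop them from Q.
No further eliminations apply; V can still be any of 2, 8.

2, 8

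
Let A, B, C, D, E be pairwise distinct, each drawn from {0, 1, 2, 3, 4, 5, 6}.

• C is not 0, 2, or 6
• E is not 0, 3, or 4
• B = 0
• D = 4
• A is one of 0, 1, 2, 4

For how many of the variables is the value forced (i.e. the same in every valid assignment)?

2

B must be 0 (only option left). Strike 0 from A.
D must be 4 (only option left). Strike 4 from A, C.
Determined: B=0, D=4. The other variables each still have more than one consistent value. That makes 2.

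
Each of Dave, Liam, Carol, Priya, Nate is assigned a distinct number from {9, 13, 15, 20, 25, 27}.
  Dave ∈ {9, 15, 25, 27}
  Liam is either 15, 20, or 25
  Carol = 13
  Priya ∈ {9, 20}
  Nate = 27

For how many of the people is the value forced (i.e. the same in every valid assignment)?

2

Carol has just one choice, so Carol = 13.
Nate's domain is down to {27}, so Nate = 27. Strike 27 from Dave.
Determined: Carol=13, Nate=27. The other people each still have more than one consistent value. That makes 2.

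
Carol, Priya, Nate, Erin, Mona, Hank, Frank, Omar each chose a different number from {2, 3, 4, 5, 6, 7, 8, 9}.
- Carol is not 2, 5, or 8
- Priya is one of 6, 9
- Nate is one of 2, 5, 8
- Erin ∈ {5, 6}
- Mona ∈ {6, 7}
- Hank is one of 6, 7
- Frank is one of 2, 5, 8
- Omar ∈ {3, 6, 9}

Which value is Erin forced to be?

Among the 8 variables, 4 fits only Carol (and all 8 values in {2, 3, 4, 5, 6, 7, 8, 9} must be used), so Carol = 4.
The 7 still-open variables together cover exactly {2, 3, 5, 6, 7, 8, 9} — 7 values for 7 variables — and 3 appears only in Omar's list, so Omar = 3.
The 6 still-open variables together cover exactly {2, 5, 6, 7, 8, 9} — 6 values for 6 variables — and 9 appears only in Priya's list, so Priya = 9.
Mona and Hank between them cover only {6, 7} — a naked pair. Remove those values from Erin.
So Erin = 5.

5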